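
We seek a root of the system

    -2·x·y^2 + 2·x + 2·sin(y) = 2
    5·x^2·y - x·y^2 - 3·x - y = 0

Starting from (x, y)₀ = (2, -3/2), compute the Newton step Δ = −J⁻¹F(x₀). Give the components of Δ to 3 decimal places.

(-0.680, 0.601)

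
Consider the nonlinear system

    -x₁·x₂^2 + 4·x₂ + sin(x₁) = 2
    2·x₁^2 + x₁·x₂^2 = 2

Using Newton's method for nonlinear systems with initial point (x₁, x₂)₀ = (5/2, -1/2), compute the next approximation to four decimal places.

At (5/2, -1/2): F = (-4.026528, 11.1250).
Jacobian J = [[-x₂^2 + cos(x₁), -2·x₁·x₂ + 4], [4·x₁ + x₂^2, 2·x₁·x₂]].
At the point, J = [[-1.051144, 6.5000], [10.2500, -2.5000]] (det J = -63.997141).
Solving J·Δ = −F gives Δ = (-0.9726, 0.4622).
Then the next iterate is (x₁, x₂)₁ = (1.5274, -0.0378).

(1.5274, -0.0378)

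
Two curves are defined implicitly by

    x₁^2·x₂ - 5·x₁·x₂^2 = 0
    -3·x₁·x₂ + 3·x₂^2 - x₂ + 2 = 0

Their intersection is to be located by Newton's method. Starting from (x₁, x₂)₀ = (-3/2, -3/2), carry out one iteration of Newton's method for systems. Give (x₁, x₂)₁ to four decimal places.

At (-3/2, -3/2): F = (13.5000, 3.5000).
Jacobian J = [[2·x₁·x₂ - 5·x₂^2, x₁^2 - 10·x₁·x₂], [-3·x₂, -3·x₁ + 6·x₂ - 1]].
At the point, J = [[-6.7500, -20.2500], [4.5000, -5.5000]] (det J = 128.2500).
Solving J·Δ = −F gives Δ = (0.0263, 0.6579).
Then the next iterate is (x₁, x₂)₁ = (-1.4737, -0.8421).

(-1.4737, -0.8421)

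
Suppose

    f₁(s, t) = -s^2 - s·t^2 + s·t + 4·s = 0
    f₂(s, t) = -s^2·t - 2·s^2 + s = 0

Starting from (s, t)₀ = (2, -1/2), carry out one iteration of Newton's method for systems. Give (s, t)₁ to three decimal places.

At (2, -1/2): F = (2.500, -4.000).
Jacobian J = [[-2·s - t^2 + t + 4, -2·s·t + s], [-2·s·t - 4·s + 1, -s^2]].
At the point, J = [[-0.750, 4.000], [-5.000, -4.000]] (det J = 23.000).
Solving J·Δ = −F gives Δ = (-0.261, -0.674).
Then the next iterate is (s, t)₁ = (1.739, -1.174).

(1.739, -1.174)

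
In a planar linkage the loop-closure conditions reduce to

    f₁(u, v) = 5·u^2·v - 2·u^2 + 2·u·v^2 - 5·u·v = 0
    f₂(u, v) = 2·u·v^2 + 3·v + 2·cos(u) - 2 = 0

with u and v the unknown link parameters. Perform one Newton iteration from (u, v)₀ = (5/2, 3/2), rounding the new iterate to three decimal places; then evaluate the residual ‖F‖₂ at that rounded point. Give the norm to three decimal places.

At (5/2, 3/2): F = (26.875, 12.14771).
Jacobian J = [[10·u·v - 4·u + 2·v^2 - 5·v, 5·u^2 + 4·u·v - 5·u], [2·v^2 - 2·sin(u), 4·u·v + 3]].
At the point, J = [[24.500, 33.750], [3.30306, 18.000]] (det J = 329.52187).
Solving J·Δ = −F gives Δ = (-0.224, -0.634).
Then the next iterate is (u, v)₁ = (2.276, 0.866).
Re-evaluating at (2.276, 0.866): F = (5.62853, 2.71542), so ‖F‖₂ = 6.249.

6.249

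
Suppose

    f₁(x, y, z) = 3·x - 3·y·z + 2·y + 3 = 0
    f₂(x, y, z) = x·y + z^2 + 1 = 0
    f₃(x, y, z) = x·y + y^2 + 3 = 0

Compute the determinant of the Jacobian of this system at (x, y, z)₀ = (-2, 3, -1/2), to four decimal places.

-160.5000

J = [[3, -3·z + 2, -3·y], [y, x, 2·z], [y, x + 2·y, 0]].
At the point, J = [[3.0000, 3.5000, -9.0000], [3.0000, -2.0000, -1.0000], [3.0000, 4.0000, 0.0000]].
det J = -160.5000.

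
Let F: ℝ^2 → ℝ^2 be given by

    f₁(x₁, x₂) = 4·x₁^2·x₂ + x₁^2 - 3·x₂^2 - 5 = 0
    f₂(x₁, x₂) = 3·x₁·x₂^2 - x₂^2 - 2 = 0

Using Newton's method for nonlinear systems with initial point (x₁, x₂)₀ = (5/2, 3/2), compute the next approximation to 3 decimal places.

(1.765, 1.107)

At (5/2, 3/2): F = (32.000, 12.625).
Jacobian J = [[8·x₁·x₂ + 2·x₁, 4·x₁^2 - 6·x₂], [3·x₂^2, 6·x₁·x₂ - 2·x₂]].
At the point, J = [[35.000, 16.000], [6.750, 19.500]] (det J = 574.500).
Solving J·Δ = −F gives Δ = (-0.735, -0.393).
Then the next iterate is (x₁, x₂)₁ = (1.765, 1.107).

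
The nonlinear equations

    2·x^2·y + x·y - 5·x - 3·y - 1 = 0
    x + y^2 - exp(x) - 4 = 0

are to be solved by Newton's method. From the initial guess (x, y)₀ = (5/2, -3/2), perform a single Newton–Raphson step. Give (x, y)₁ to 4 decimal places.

At (5/2, -3/2): F = (-31.5000, -11.432494).
Jacobian J = [[4·x·y + y - 5, 2·x^2 + x - 3], [-exp(x) + 1, 2·y]].
At the point, J = [[-21.5000, 12.0000], [-11.182494, -3.0000]] (det J = 198.689928).
Solving J·Δ = −F gives Δ = (-1.1661, 0.5358).
Then the next iterate is (x, y)₁ = (1.3339, -0.9642).

(1.3339, -0.9642)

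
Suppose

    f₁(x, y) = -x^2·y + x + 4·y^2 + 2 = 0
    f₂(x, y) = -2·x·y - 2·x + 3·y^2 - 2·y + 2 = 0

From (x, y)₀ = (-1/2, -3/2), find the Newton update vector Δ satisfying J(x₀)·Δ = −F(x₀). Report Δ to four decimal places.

At (-1/2, -3/2): F = (10.8750, 11.2500).
Jacobian J = [[-2·x·y + 1, -x^2 + 8·y], [-2·y - 2, -2·x + 6·y - 2]].
At the point, J = [[-0.5000, -12.2500], [1.0000, -10.0000]] (det J = 17.2500).
Solving J·Δ = −F gives Δ = (-1.6848, 0.9565).

(-1.6848, 0.9565)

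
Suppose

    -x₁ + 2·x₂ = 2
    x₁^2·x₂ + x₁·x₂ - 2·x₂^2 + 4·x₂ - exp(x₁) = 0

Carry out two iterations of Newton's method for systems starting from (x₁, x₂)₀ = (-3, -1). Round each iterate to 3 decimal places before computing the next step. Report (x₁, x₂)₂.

(-2.129, -0.065)

At (-3, -1): F = (-1.000, -12.04979).
Jacobian J = [[-1, 2], [2·x₁·x₂ + x₂ - exp(x₁), x₁^2 + x₁ - 4·x₂ + 4]].
At the point, J = [[-1.000, 2.000], [4.95021, 14.000]] (det J = -23.90043).
Solving J·Δ = −F gives Δ = (0.423, 0.711).
Then the next iterate is (x₁, x₂)₁ = (-2.577, -0.289).
Round to (-2.577, -0.289) and repeat: F = (-0.001, -2.57352), J = [[-1.000, 2.000], [1.12450, 9.21993]].
Δ = (0.448, 0.224), so (x₁, x₂)₂ = (-2.129, -0.065).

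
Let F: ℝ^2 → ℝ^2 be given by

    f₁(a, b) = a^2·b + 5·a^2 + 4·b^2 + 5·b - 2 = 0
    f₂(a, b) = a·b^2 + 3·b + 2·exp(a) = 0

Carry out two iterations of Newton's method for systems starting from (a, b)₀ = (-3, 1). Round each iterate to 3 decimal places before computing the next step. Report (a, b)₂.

(-1.628, 0.167)

At (-3, 1): F = (61.000, 0.09957).
Jacobian J = [[2·a·b + 10·a, a^2 + 8·b + 5], [b^2 + 2·exp(a), 2·a·b + 3]].
At the point, J = [[-36.000, 22.000], [1.09957, -3.000]] (det J = 83.80937).
Solving J·Δ = −F gives Δ = (2.210, 0.843).
Then the next iterate is (a, b)₁ = (-0.790, 1.843).
Round to (-0.790, 1.843) and repeat: F = (25.07231, 3.75334), J = [[-10.81194, 20.36810], [4.30434, 0.08806]].
Δ = (-0.838, -1.676), so (a, b)₂ = (-1.628, 0.167).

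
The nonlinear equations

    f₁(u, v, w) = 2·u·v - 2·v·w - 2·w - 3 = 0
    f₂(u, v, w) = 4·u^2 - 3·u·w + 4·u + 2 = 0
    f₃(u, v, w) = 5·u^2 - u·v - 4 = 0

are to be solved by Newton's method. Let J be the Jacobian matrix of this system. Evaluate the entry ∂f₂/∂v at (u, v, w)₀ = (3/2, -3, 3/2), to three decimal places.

∂f₂/∂v = 0.
At (3/2, -3, 3/2) this is 0.000.

0.000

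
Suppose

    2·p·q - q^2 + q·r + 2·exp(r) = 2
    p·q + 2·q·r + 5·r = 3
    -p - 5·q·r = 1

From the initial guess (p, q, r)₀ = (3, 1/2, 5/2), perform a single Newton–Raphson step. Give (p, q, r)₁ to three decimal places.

At (3, 1/2, 5/2): F = (26.36499, 13.500, -10.250).
Jacobian J = [[2·q, 2·p - 2·q + r, q + 2·exp(r)], [q, p + 2·r, 2·q + 5], [-1, -5·r, -5·q]].
At the point, J = [[1.000, 7.500, 24.86499], [0.500, 8.000, 6.000], [-1.000, -12.500, -2.500]] (det J = 62.88873).
Solving J·Δ = −F gives Δ = (14.551, -1.761, -1.114).
Then the next iterate is (p, q, r)₁ = (17.551, -1.261, 1.386).

(17.551, -1.261, 1.386)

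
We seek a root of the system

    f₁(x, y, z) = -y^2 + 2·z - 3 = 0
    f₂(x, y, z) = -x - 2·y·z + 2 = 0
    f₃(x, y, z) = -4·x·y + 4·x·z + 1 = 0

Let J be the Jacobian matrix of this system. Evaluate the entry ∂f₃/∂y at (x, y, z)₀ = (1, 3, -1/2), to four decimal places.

-4.0000

∂f₃/∂y = -4·x.
At (1, 3, -1/2) this is -4.0000.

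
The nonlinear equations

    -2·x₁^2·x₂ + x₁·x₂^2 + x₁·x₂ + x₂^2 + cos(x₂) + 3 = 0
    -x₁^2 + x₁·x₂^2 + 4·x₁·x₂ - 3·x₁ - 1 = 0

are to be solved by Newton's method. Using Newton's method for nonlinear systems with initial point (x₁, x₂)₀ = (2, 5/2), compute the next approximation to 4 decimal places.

(1.7375, 1.4404)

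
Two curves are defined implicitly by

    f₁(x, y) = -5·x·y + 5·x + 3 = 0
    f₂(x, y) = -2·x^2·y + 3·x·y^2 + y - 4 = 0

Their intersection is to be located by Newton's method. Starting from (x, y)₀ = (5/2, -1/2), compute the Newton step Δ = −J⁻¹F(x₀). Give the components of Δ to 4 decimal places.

(-5.2097, -1.3858)

At (5/2, -1/2): F = (21.7500, 3.6250).
Jacobian J = [[-5·y + 5, -5·x], [-4·x·y + 3·y^2, -2·x^2 + 6·x·y + 1]].
At the point, J = [[7.5000, -12.5000], [5.7500, -19.0000]] (det J = -70.6250).
Solving J·Δ = −F gives Δ = (-5.2097, -1.3858).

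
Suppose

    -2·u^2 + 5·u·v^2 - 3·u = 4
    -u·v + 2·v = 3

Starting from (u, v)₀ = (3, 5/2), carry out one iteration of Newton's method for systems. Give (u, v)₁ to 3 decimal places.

At (3, 5/2): F = (62.750, -5.500).
Jacobian J = [[-4·u + 5·v^2 - 3, 10·u·v], [-v, -u + 2]].
At the point, J = [[16.250, 75.000], [-2.500, -1.000]] (det J = 171.250).
Solving J·Δ = −F gives Δ = (-2.042, -0.394).
Then the next iterate is (u, v)₁ = (0.958, 2.106).

(0.958, 2.106)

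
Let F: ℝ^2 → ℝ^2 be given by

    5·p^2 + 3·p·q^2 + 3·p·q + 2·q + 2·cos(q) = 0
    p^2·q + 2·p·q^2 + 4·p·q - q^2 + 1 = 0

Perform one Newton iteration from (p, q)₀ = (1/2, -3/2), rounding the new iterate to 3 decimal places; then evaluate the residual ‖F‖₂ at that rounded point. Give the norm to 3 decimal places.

1.276

At (1/2, -3/2): F = (-0.48353, -2.375).
Jacobian J = [[10·p + 3·q^2 + 3·q, 6·p·q + 3·p - 2·sin(q) + 2], [2·p·q + 2·q^2 + 4·q, p^2 + 4·p·q + 4·p - 2·q]].
At the point, J = [[7.250, 0.99499], [-3.000, 2.250]] (det J = 19.29747).
Solving J·Δ = −F gives Δ = (-0.066, 0.967).
Then the next iterate is (p, q)₁ = (0.434, -0.533).
Re-evaluating at (0.434, -0.533): F = (1.27427, -0.06318), so ‖F‖₂ = 1.276.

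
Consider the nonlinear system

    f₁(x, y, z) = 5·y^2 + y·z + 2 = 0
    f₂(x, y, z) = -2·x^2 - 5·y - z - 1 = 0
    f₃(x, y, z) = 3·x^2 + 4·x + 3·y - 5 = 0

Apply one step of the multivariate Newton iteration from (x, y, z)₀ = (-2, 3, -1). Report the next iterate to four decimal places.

At (-2, 3, -1): F = (44.0000, -23.0000, 8.0000).
Jacobian J = [[0, 10·y + z, y], [-4·x, -5, -1], [6·x + 4, 3, 0]].
At the point, J = [[0.0000, 29.0000, 3.0000], [8.0000, -5.0000, -1.0000], [-8.0000, 3.0000, 0.0000]] (det J = 184.0000).
Solving J·Δ = −F gives Δ = (1.0163, 0.0435, -15.0870).
Then the next iterate is (x, y, z)₁ = (-0.9837, 3.0435, -16.0870).

(-0.9837, 3.0435, -16.0870)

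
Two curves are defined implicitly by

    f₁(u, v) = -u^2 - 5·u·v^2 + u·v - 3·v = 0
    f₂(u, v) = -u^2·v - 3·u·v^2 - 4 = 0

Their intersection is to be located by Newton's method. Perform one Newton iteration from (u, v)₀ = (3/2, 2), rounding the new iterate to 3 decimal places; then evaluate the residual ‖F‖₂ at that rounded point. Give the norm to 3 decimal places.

13.730

At (3/2, 2): F = (-35.250, -26.500).
Jacobian J = [[-2·u - 5·v^2 + v, -10·u·v + u - 3], [-2·u·v - 3·v^2, -u^2 - 6·u·v]].
At the point, J = [[-21.000, -31.500], [-18.000, -20.250]] (det J = -141.750).
Solving J·Δ = −F gives Δ = (-0.853, -0.550).
Then the next iterate is (u, v)₁ = (0.647, 1.450).
Re-evaluating at (0.647, 1.450): F = (-10.63205, -8.68794), so ‖F‖₂ = 13.730.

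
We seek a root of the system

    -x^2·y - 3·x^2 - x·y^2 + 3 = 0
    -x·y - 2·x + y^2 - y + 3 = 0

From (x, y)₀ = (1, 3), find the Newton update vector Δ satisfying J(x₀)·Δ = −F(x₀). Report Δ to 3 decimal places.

At (1, 3): F = (-12.000, 4.000).
Jacobian J = [[-2·x·y - 6·x - y^2, -x^2 - 2·x·y], [-y - 2, -x + 2·y - 1]].
At the point, J = [[-21.000, -7.000], [-5.000, 4.000]] (det J = -119.000).
Solving J·Δ = −F gives Δ = (-0.168, -1.210).

(-0.168, -1.210)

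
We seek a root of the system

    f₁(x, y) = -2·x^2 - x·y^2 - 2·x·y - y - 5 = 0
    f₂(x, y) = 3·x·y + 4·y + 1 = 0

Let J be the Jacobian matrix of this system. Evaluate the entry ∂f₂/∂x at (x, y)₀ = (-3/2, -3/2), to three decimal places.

-4.500

∂f₂/∂x = 3·y.
At (-3/2, -3/2) this is -4.500.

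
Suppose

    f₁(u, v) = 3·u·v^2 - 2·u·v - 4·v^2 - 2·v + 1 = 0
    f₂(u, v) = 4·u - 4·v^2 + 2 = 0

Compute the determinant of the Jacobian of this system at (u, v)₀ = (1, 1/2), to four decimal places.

21.0000

J = [[3·v^2 - 2·v, 6·u·v - 2·u - 8·v - 2], [4, -8·v]].
At the point, J = [[-0.2500, -5.0000], [4.0000, -4.0000]].
det J = 21.0000.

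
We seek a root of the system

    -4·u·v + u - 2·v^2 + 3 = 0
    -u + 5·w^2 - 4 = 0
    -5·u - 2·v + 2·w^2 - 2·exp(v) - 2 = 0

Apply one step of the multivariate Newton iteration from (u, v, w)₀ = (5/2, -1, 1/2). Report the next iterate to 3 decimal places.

(0.059, -0.784, 1.062)

At (5/2, -1, 1/2): F = (13.500, -5.250, -12.73576).
Jacobian J = [[-4·v + 1, -4·u - 4·v, 0], [-1, 0, 10·w], [-5, -2·exp(v) - 2, 4·w]].
At the point, J = [[5.000, -6.000, 0.000], [-1.000, 0.000, 5.000], [-5.000, -2.73576, 2.000]] (det J = 206.39397).
Solving J·Δ = −F gives Δ = (-2.441, 0.216, 0.562).
Then the next iterate is (u, v, w)₁ = (0.059, -0.784, 1.062).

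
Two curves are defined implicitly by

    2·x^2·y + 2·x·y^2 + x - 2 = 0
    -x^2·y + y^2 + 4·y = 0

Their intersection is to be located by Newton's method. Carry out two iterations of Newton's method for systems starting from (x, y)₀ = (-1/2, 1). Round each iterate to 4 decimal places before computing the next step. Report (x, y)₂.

At (-1/2, 1): F = (-3.0000, 4.7500).
Jacobian J = [[4·x·y + 2·y^2 + 1, 2·x^2 + 4·x·y], [-2·x·y, -x^2 + 2·y + 4]].
At the point, J = [[1.0000, -1.5000], [1.0000, 5.7500]] (det J = 7.2500).
Solving J·Δ = −F gives Δ = (1.3966, -1.0690).
Then the next iterate is (x, y)₁ = (0.8966, -0.0690).
Round to (0.8966, -0.0690) and repeat: F = (-1.205800, -0.215770), J = [[0.762060, 1.360322], [0.123731, 3.058108]].
Δ = (1.5697, 0.0070), so (x, y)₂ = (2.4663, -0.0620).

(2.4663, -0.0620)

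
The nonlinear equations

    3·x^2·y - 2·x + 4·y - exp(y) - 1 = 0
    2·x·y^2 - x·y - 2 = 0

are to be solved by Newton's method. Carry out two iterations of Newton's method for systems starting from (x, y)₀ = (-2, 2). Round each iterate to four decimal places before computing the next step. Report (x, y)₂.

At (-2, 2): F = (27.610944, -14.0000).
Jacobian J = [[6·x·y - 2, 3·x^2 - exp(y) + 4], [2·y^2 - y, 4·x·y - x]].
At the point, J = [[-26.0000, 8.610944], [6.0000, -14.0000]] (det J = 312.334337).
Solving J·Δ = −F gives Δ = (0.8517, -0.6350).
Then the next iterate is (x, y)₁ = (-1.1483, 1.3650).
Round to (-1.1483, 1.3650) and repeat: F = (8.240515, -4.711653), J = [[-11.404577, 4.040056], [2.361450, -5.121418]].
Δ = (0.4741, -0.7014), so (x, y)₂ = (-0.6742, 0.6636).

(-0.6742, 0.6636)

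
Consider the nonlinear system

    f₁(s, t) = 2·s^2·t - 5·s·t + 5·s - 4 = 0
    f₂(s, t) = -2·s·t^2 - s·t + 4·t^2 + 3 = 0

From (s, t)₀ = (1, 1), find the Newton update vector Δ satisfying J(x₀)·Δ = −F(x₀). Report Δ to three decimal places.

(-2.000, -3.333)

At (1, 1): F = (-2.000, 4.000).
Jacobian J = [[4·s·t - 5·t + 5, 2·s^2 - 5·s], [-2·t^2 - t, -4·s·t - s + 8·t]].
At the point, J = [[4.000, -3.000], [-3.000, 3.000]] (det J = 3.000).
Solving J·Δ = −F gives Δ = (-2.000, -3.333).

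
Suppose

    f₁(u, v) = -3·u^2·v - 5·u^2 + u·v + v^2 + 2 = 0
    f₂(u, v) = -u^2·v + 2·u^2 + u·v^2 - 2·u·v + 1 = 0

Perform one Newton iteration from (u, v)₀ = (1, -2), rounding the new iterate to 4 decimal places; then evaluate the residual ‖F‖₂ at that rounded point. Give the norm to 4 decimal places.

At (1, -2): F = (5.0000, 13.0000).
Jacobian J = [[-6·u·v - 10·u + v, -3·u^2 + u + 2·v], [-2·u·v + 4·u + v^2 - 2·v, -u^2 + 2·u·v - 2·u]].
At the point, J = [[0.0000, -6.0000], [16.0000, -7.0000]] (det J = 96.0000).
Solving J·Δ = −F gives Δ = (-0.4479, 0.8333).
Then the next iterate is (u, v)₁ = (0.5521, -1.1667).
Re-evaluating at (0.5521, -1.1667): F = (2.259863, 4.005038), so ‖F‖₂ = 4.5986.

4.5986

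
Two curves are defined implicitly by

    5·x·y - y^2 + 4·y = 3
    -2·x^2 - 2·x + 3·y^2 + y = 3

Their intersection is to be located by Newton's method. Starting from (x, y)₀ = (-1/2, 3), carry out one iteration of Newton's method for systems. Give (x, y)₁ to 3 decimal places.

At (-1/2, 3): F = (-7.500, 27.500).
Jacobian J = [[5·y, 5·x - 2·y + 4], [-4·x - 2, 6·y + 1]].
At the point, J = [[15.000, -4.500], [0.000, 19.000]] (det J = 285.000).
Solving J·Δ = −F gives Δ = (0.066, -1.447).
Then the next iterate is (x, y)₁ = (-0.434, 1.553).

(-0.434, 1.553)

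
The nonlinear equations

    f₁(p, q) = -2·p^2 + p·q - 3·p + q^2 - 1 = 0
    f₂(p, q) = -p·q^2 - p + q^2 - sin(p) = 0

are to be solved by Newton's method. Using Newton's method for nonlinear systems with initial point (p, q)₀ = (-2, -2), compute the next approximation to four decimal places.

(-1.5362, -0.9347)

At (-2, -2): F = (5.0000, 14.909297).
Jacobian J = [[-4·p + q - 3, p + 2·q], [-q^2 - cos(p) - 1, -2·p·q + 2·q]].
At the point, J = [[3.0000, -6.0000], [-4.583853, -12.0000]] (det J = -63.503119).
Solving J·Δ = −F gives Δ = (0.4638, 1.0653).
Then the next iterate is (p, q)₁ = (-1.5362, -0.9347).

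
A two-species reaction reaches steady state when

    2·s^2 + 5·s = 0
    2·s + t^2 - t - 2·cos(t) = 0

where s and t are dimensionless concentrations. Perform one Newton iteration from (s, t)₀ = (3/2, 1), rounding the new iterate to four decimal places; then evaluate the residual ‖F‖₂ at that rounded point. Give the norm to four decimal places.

At (3/2, 1): F = (12.0000, 1.919395).
Jacobian J = [[4·s + 5, 0], [2, 2·t + 2·sin(t) - 1]].
At the point, J = [[11.0000, 0.0000], [2.0000, 2.682942]] (det J = 29.512362).
Solving J·Δ = −F gives Δ = (-1.0909, 0.0978).
Then the next iterate is (s, t)₁ = (0.4091, 1.0978).
Re-evaluating at (0.4091, 1.0978): F = (2.380226, 0.014453), so ‖F‖₂ = 2.3803.

2.3803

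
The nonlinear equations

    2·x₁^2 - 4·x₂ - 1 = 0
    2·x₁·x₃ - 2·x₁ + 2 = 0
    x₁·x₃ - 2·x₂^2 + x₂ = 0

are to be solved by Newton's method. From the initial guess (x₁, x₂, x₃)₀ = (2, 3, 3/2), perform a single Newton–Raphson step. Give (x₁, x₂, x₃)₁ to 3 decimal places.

At (2, 3, 3/2): F = (-5.000, 4.000, -12.000).
Jacobian J = [[4·x₁, -4, 0], [2·x₃ - 2, 0, 2·x₁], [x₃, -4·x₂ + 1, x₁]].
At the point, J = [[8.000, -4.000, 0.000], [1.000, 0.000, 4.000], [1.500, -11.000, 2.000]] (det J = 336.000).
Solving J·Δ = −F gives Δ = (-0.012, -1.274, -0.997).
Then the next iterate is (x₁, x₂, x₃)₁ = (1.988, 1.726, 0.503).

(1.988, 1.726, 0.503)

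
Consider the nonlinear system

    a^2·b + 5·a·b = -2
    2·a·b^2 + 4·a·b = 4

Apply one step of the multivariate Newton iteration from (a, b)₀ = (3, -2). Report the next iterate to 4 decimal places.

(0.5455, -2.3333)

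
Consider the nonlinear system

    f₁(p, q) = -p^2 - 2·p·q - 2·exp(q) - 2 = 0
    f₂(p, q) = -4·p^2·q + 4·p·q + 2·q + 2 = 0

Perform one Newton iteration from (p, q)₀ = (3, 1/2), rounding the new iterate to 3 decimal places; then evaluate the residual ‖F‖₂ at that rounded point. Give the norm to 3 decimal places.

45.819

At (3, 1/2): F = (-17.29744, -9.000).
Jacobian J = [[-2·p - 2·q, -2·p - 2·exp(q)], [-8·p·q + 4·q, -4·p^2 + 4·p + 2]].
At the point, J = [[-7.000, -9.29744], [-10.000, -22.000]] (det J = 61.02557).
Solving J·Δ = −F gives Δ = (-4.865, 1.802).
Then the next iterate is (p, q)₁ = (-1.865, 2.302).
Re-evaluating at (-1.865, 2.302): F = (-16.88007, -42.59642), so ‖F‖₂ = 45.819.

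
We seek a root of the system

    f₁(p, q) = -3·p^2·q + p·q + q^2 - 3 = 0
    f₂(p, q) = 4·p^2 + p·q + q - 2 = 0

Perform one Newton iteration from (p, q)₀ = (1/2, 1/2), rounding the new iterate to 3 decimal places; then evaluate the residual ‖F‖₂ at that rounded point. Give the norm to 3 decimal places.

5.045

At (1/2, 1/2): F = (-2.875, -0.250).
Jacobian J = [[-6·p·q + q, -3·p^2 + p + 2·q], [8·p + q, p + 1]].
At the point, J = [[-1.000, 0.750], [4.500, 1.500]] (det J = -4.875).
Solving J·Δ = −F gives Δ = (-0.846, 2.705).
Then the next iterate is (p, q)₁ = (-0.346, 3.205).
Re-evaluating at (-0.346, 3.205): F = (5.01203, 0.57493), so ‖F‖₂ = 5.045.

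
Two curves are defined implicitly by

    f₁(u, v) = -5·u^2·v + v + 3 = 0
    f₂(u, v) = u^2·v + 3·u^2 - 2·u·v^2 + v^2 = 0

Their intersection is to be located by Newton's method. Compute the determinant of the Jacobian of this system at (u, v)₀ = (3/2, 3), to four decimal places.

438.7500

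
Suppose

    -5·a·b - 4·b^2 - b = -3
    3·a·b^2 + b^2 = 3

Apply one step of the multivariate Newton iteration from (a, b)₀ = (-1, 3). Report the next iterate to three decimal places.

At (-1, 3): F = (-21.000, -21.000).
Jacobian J = [[-5·b, -5·a - 8·b - 1], [3·b^2, 6·a·b + 2·b]].
At the point, J = [[-15.000, -20.000], [27.000, -12.000]] (det J = 720.000).
Solving J·Δ = −F gives Δ = (0.233, -1.225).
Then the next iterate is (a, b)₁ = (-0.767, 1.775).

(-0.767, 1.775)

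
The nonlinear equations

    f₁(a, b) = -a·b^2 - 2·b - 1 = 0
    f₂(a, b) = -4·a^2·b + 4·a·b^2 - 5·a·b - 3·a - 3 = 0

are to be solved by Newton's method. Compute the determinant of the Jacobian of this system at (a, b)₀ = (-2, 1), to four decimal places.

-2.0000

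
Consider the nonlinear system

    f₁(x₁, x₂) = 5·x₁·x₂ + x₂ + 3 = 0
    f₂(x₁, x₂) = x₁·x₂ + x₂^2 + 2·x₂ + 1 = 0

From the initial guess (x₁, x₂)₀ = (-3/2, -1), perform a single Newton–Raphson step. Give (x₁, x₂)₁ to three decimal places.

At (-3/2, -1): F = (9.500, 1.500).
Jacobian J = [[5·x₂, 5·x₁ + 1], [x₂, x₁ + 2·x₂ + 2]].
At the point, J = [[-5.000, -6.500], [-1.000, -1.500]] (det J = 1.000).
Solving J·Δ = −F gives Δ = (4.500, -2.000).
Then the next iterate is (x₁, x₂)₁ = (3.000, -3.000).

(3.000, -3.000)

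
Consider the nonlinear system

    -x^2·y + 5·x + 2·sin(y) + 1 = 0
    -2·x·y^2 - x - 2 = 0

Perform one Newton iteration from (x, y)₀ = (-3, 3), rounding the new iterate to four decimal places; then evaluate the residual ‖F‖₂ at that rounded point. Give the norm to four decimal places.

18.9047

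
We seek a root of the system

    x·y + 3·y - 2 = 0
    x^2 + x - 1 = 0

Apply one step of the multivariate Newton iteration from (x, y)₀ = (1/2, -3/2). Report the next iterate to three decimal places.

At (1/2, -3/2): F = (-7.250, -0.250).
Jacobian J = [[y, x + 3], [2·x + 1, 0]].
At the point, J = [[-1.500, 3.500], [2.000, 0.000]] (det J = -7.000).
Solving J·Δ = −F gives Δ = (0.125, 2.125).
Then the next iterate is (x, y)₁ = (0.625, 0.625).

(0.625, 0.625)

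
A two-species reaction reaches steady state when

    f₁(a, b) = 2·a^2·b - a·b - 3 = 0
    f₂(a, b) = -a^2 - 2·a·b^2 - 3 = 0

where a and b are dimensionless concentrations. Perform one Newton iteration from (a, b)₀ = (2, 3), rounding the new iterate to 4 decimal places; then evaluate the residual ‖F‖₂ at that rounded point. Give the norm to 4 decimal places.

13.7058

At (2, 3): F = (15.0000, -43.0000).
Jacobian J = [[4·a·b - b, 2·a^2 - a], [-2·a - 2·b^2, -4·a·b]].
At the point, J = [[21.0000, 6.0000], [-22.0000, -24.0000]] (det J = -372.0000).
Solving J·Δ = −F gives Δ = (-0.2742, -1.5403).
Then the next iterate is (a, b)₁ = (1.7258, 1.4597).
Re-evaluating at (1.7258, 1.4597): F = (3.175949, -13.332793), so ‖F‖₂ = 13.7058.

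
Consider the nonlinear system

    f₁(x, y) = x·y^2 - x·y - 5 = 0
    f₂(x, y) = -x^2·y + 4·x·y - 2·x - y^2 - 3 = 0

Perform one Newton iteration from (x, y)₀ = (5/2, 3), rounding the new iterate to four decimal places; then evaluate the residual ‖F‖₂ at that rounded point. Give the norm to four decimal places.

3.5947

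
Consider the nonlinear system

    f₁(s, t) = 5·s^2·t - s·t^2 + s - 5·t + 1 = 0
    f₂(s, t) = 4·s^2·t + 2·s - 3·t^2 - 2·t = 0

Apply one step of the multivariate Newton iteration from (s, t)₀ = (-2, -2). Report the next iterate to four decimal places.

At (-2, -2): F = (-23.0000, -44.0000).
Jacobian J = [[10·s·t - t^2 + 1, 5·s^2 - 2·s·t - 5], [8·s·t + 2, 4·s^2 - 6·t - 2]].
At the point, J = [[37.0000, 7.0000], [34.0000, 26.0000]] (det J = 724.0000).
Solving J·Δ = −F gives Δ = (0.4006, 1.1685).
Then the next iterate is (s, t)₁ = (-1.5994, -0.8315).

(-1.5994, -0.8315)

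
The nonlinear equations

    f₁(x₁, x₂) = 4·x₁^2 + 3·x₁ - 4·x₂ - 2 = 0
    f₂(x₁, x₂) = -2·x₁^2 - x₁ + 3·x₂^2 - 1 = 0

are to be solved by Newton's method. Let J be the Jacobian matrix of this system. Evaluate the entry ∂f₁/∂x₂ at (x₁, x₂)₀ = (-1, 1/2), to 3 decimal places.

-4.000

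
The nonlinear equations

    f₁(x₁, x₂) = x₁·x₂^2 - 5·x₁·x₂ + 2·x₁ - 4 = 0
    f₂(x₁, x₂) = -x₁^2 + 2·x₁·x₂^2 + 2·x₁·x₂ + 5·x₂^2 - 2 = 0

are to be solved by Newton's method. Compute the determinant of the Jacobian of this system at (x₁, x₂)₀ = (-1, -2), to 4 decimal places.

-278.0000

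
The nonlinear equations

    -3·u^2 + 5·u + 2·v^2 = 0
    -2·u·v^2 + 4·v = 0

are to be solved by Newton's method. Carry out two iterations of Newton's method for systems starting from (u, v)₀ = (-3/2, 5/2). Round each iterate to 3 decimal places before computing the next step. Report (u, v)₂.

At (-3/2, 5/2): F = (-1.750, 28.750).
Jacobian J = [[-6·u + 5, 4·v], [-2·v^2, -4·u·v + 4]].
At the point, J = [[14.000, 10.000], [-12.500, 19.000]] (det J = 391.000).
Solving J·Δ = −F gives Δ = (0.820, -0.973).
Then the next iterate is (u, v)₁ = (-0.680, 1.527).
Round to (-0.680, 1.527) and repeat: F = (-0.12374, 9.27915), J = [[9.080, 6.108], [-4.66346, 8.15344]].
Δ = (0.563, -0.816), so (u, v)₂ = (-0.117, 0.711).

(-0.117, 0.711)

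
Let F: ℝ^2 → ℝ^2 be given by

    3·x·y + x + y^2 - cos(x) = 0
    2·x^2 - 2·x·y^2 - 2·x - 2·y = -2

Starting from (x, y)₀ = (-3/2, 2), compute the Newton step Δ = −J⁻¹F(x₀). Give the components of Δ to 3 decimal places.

(1.095, 0.002)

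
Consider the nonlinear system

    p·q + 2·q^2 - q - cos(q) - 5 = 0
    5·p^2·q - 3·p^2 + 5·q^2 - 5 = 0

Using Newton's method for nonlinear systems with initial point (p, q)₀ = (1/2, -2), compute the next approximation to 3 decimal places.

At (1/2, -2): F = (4.41615, 11.750).
Jacobian J = [[q, p + 4·q + sin(q) - 1], [10·p·q - 6·p, 5·p^2 + 10·q]].
At the point, J = [[-2.000, -9.40930], [-13.000, -18.750]] (det J = -84.82087).
Solving J·Δ = −F gives Δ = (0.327, 0.400).
Then the next iterate is (p, q)₁ = (0.827, -1.600).

(0.827, -1.600)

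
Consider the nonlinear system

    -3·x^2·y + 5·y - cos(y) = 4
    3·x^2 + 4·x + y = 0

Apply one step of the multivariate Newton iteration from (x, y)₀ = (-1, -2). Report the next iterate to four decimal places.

(-1.4391, 0.1217)

At (-1, -2): F = (-7.583853, -3.0000).
Jacobian J = [[-6·x·y, -3·x^2 + sin(y) + 5], [6·x + 4, 1]].
At the point, J = [[-12.0000, 1.090703], [-2.0000, 1.0000]] (det J = -9.818595).
Solving J·Δ = −F gives Δ = (-0.4391, 2.1217).
Then the next iterate is (x, y)₁ = (-1.4391, 0.1217).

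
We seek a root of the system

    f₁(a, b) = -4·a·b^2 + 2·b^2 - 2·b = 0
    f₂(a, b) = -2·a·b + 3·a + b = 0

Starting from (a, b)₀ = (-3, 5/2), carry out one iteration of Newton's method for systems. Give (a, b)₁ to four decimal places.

At (-3, 5/2): F = (82.5000, 8.5000).
Jacobian J = [[-4·b^2, -8·a·b + 4·b - 2], [-2·b + 3, -2·a + 1]].
At the point, J = [[-25.0000, 68.0000], [-2.0000, 7.0000]] (det J = -39.0000).
Solving J·Δ = −F gives Δ = (-0.0128, -1.2179).
Then the next iterate is (a, b)₁ = (-3.0128, 1.2821).

(-3.0128, 1.2821)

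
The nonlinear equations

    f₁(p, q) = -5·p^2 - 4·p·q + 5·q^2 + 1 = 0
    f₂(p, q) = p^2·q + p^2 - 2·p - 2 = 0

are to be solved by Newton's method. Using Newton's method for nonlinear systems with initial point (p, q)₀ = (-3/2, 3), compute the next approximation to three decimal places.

At (-3/2, 3): F = (52.750, 10.000).
Jacobian J = [[-10·p - 4·q, -4·p + 10·q], [2·p·q + 2·p - 2, p^2]].
At the point, J = [[3.000, 36.000], [-14.000, 2.250]] (det J = 510.750).
Solving J·Δ = −F gives Δ = (0.472, -1.505).
Then the next iterate is (p, q)₁ = (-1.028, 1.495).

(-1.028, 1.495)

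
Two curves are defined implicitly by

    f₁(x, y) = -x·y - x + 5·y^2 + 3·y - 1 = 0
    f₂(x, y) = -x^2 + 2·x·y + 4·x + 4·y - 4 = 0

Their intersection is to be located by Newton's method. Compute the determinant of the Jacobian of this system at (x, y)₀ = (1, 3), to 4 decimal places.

-280.0000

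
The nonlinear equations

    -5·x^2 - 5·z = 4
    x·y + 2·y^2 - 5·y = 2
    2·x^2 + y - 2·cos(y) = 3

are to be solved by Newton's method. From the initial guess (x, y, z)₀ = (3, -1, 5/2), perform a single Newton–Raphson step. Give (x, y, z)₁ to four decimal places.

(1.9523, -0.4920, -3.5138)

At (3, -1, 5/2): F = (-61.5000, 2.0000, 12.919395).
Jacobian J = [[-10·x, 0, -5], [y, x + 4·y - 5, 0], [4·x, 2·sin(y) + 1, 0]].
At the point, J = [[-30.0000, 0.0000, -5.0000], [-1.0000, -6.0000, 0.0000], [12.0000, -0.682942, 0.0000]] (det J = -363.414710).
Solving J·Δ = −F gives Δ = (-1.0477, 0.5080, -6.0138).
Then the next iterate is (x, y, z)₁ = (1.9523, -0.4920, -3.5138).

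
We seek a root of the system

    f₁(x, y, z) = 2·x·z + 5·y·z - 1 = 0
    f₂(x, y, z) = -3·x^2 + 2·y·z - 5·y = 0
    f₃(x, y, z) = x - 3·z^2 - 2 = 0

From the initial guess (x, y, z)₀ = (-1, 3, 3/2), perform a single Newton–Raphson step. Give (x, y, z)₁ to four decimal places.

(0.8241, 1.3302, 0.6193)

At (-1, 3, 3/2): F = (18.5000, -9.0000, -9.7500).
Jacobian J = [[2·z, 5·z, 2·x + 5·y], [-6·x, 2·z - 5, 2·y], [1, 0, -6·z]].
At the point, J = [[3.0000, 7.5000, 13.0000], [6.0000, -2.0000, 6.0000], [1.0000, 0.0000, -9.0000]] (det J = 530.0000).
Solving J·Δ = −F gives Δ = (1.8241, -1.6698, -0.8807).
Then the next iterate is (x, y, z)₁ = (0.8241, 1.3302, 0.6193).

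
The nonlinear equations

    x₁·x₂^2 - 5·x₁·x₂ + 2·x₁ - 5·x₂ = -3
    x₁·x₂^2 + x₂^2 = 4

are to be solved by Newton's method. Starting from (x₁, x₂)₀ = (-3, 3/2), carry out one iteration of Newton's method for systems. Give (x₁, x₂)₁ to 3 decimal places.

At (-3, 3/2): F = (5.250, -8.500).
Jacobian J = [[x₂^2 - 5·x₂ + 2, 2·x₁·x₂ - 5·x₁ - 5], [x₂^2, 2·x₁·x₂ + 2·x₂]].
At the point, J = [[-3.250, 1.000], [2.250, -6.000]] (det J = 17.250).
Solving J·Δ = −F gives Δ = (1.333, -0.917).
Then the next iterate is (x₁, x₂)₁ = (-1.667, 0.583).

(-1.667, 0.583)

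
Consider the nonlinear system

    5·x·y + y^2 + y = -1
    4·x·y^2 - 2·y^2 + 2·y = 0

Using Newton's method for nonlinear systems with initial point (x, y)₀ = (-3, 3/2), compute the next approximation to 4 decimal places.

(-1.0274, 1.2313)

At (-3, 3/2): F = (-17.7500, -28.5000).
Jacobian J = [[5·y, 5·x + 2·y + 1], [4·y^2, 8·x·y - 4·y + 2]].
At the point, J = [[7.5000, -11.0000], [9.0000, -40.0000]] (det J = -201.0000).
Solving J·Δ = −F gives Δ = (1.9726, -0.2687).
Then the next iterate is (x, y)₁ = (-1.0274, 1.2313).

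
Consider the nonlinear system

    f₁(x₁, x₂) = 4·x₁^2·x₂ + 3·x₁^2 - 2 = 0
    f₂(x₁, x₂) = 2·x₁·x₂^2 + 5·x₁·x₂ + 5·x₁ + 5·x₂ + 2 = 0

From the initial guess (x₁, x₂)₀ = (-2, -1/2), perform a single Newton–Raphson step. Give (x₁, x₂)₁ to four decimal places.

(0.3182, -0.0455)

At (-2, -1/2): F = (2.0000, -6.5000).
Jacobian J = [[8·x₁·x₂ + 6·x₁, 4·x₁^2], [2·x₂^2 + 5·x₂ + 5, 4·x₁·x₂ + 5·x₁ + 5]].
At the point, J = [[-4.0000, 16.0000], [3.0000, -1.0000]] (det J = -44.0000).
Solving J·Δ = −F gives Δ = (2.3182, 0.4545).
Then the next iterate is (x₁, x₂)₁ = (0.3182, -0.0455).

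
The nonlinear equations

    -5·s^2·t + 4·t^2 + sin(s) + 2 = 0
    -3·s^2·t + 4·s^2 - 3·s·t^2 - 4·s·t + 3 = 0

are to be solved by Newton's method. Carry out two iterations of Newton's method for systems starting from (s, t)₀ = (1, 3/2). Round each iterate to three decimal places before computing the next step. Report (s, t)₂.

(1.152, 0.721)

At (1, 3/2): F = (4.34147, -10.250).
Jacobian J = [[-10·s·t + cos(s), -5·s^2 + 8·t], [-6·s·t + 8·s - 3·t^2 - 4·t, -3·s^2 - 6·s·t - 4·s]].
At the point, J = [[-14.45970, 7.000], [-13.750, -16.000]] (det J = 327.60516).
Solving J·Δ = −F gives Δ = (-0.007, -0.635).
Then the next iterate is (s, t)₁ = (0.993, 0.865).
Round to (0.993, 0.865) and repeat: F = (1.56591, -1.27934), J = [[-8.04327, 1.98976], [-2.91435, -12.08382]].
Δ = (0.159, -0.144), so (s, t)₂ = (1.152, 0.721).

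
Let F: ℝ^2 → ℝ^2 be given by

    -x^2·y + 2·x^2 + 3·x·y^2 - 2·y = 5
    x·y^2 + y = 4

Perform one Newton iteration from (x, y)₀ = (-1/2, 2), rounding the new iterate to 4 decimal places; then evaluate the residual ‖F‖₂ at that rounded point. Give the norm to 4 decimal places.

At (-1/2, 2): F = (-15.0000, -4.0000).
Jacobian J = [[-2·x·y + 4·x + 3·y^2, -x^2 + 6·x·y - 2], [y^2, 2·x·y + 1]].
At the point, J = [[12.0000, -8.2500], [4.0000, -1.0000]] (det J = 21.0000).
Solving J·Δ = −F gives Δ = (0.8571, -0.5714).
Then the next iterate is (x, y)₁ = (0.3571, 1.4286).
Re-evaluating at (0.3571, 1.4286): F = (-5.597921, -1.842595), so ‖F‖₂ = 5.8934.

5.8934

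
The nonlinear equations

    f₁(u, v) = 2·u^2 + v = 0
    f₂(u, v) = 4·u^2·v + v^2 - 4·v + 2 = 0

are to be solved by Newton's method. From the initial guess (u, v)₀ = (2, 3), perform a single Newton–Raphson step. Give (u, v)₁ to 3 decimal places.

(0.427, 4.583)

At (2, 3): F = (11.000, 47.000).
Jacobian J = [[4·u, 1], [8·u·v, 4·u^2 + 2·v - 4]].
At the point, J = [[8.000, 1.000], [48.000, 18.000]] (det J = 96.000).
Solving J·Δ = −F gives Δ = (-1.573, 1.583).
Then the next iterate is (u, v)₁ = (0.427, 4.583).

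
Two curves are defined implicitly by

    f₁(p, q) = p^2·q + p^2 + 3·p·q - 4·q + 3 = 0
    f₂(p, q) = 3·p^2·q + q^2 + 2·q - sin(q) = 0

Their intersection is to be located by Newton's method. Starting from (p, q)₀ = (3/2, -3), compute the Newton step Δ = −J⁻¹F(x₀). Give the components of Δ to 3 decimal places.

At (3/2, -3): F = (-3.000, -17.10888).
Jacobian J = [[2·p·q + 2·p + 3·q, p^2 + 3·p - 4], [6·p·q, 3·p^2 + 2·q - cos(q) + 2]].
At the point, J = [[-15.000, 2.750], [-27.000, 3.73999]] (det J = 18.15011).
Solving J·Δ = −F gives Δ = (-1.974, -9.677).

(-1.974, -9.677)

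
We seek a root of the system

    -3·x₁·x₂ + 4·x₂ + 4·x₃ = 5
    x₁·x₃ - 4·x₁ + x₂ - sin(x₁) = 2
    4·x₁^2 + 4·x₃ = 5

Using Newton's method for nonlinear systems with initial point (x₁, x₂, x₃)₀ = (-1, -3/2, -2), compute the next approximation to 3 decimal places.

At (-1, -3/2, -2): F = (-23.500, 3.34147, -9.000).
Jacobian J = [[-3·x₂, -3·x₁ + 4, 4], [x₃ - cos(x₁) - 4, 1, x₁], [8·x₁, 0, 4]].
At the point, J = [[4.500, 7.000, 4.000], [-6.54030, 1.000, -1.000], [-8.000, 0.000, 4.000]] (det J = 289.12846).
Solving J·Δ = −F gives Δ = (0.306, 1.524, 2.863).
Then the next iterate is (x₁, x₂, x₃)₁ = (-0.694, 0.024, 0.863).

(-0.694, 0.024, 0.863)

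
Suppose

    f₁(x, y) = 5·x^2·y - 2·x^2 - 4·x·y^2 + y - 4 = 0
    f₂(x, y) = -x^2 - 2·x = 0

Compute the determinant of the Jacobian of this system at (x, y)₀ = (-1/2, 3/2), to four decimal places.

8.2500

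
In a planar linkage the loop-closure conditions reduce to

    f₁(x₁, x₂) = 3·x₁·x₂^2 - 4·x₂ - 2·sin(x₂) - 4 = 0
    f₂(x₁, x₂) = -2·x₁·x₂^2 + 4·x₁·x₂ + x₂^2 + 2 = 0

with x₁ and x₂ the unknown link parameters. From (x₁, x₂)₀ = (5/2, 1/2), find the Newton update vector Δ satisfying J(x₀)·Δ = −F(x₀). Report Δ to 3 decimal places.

At (5/2, 1/2): F = (-5.08385, 6.000).
Jacobian J = [[3·x₂^2, 6·x₁·x₂ - 2·cos(x₂) - 4], [-2·x₂^2 + 4·x₂, -4·x₁·x₂ + 4·x₁ + 2·x₂]].
At the point, J = [[0.750, 1.74483], [1.500, 6.000]] (det J = 1.88275).
Solving J·Δ = −F gives Δ = (21.762, -6.440).

(21.762, -6.440)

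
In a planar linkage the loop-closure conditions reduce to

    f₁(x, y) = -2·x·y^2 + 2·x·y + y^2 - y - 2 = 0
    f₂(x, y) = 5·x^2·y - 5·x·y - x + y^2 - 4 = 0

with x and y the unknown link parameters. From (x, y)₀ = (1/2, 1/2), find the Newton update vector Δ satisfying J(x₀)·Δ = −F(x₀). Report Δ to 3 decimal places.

(4.000, -35.500)

At (1/2, 1/2): F = (-2.000, -4.875).
Jacobian J = [[-2·y^2 + 2·y, -4·x·y + 2·x + 2·y - 1], [10·x·y - 5·y - 1, 5·x^2 - 5·x + 2·y]].
At the point, J = [[0.500, 0.000], [-1.000, -0.250]] (det J = -0.125).
Solving J·Δ = −F gives Δ = (4.000, -35.500).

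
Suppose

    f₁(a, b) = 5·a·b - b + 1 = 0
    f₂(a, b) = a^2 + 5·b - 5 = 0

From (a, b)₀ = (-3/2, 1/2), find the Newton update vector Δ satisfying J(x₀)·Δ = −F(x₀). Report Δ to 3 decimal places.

At (-3/2, 1/2): F = (-3.250, -0.250).
Jacobian J = [[5·b, 5·a - 1], [2·a, 5]].
At the point, J = [[2.500, -8.500], [-3.000, 5.000]] (det J = -13.000).
Solving J·Δ = −F gives Δ = (-1.413, -0.798).

(-1.413, -0.798)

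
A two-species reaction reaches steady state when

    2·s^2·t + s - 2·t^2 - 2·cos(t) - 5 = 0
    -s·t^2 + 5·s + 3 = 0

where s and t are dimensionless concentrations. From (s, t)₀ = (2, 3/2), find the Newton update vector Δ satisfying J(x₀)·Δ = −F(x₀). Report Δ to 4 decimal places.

At (2, 3/2): F = (4.358526, 8.5000).
Jacobian J = [[4·s·t + 1, 2·s^2 - 4·t + 2·sin(t)], [-t^2 + 5, -2·s·t]].
At the point, J = [[13.0000, 3.994990], [2.7500, -6.0000]] (det J = -88.986222).
Solving J·Δ = −F gives Δ = (-0.6755, 1.1071).

(-0.6755, 1.1071)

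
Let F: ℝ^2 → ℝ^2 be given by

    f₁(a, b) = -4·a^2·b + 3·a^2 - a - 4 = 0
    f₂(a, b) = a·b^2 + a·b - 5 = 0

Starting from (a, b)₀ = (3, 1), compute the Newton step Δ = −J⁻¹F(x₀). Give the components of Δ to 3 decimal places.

At (3, 1): F = (-16.000, 1.000).
Jacobian J = [[-8·a·b + 6·a - 1, -4·a^2], [b^2 + b, 2·a·b + a]].
At the point, J = [[-7.000, -36.000], [2.000, 9.000]] (det J = 9.000).
Solving J·Δ = −F gives Δ = (12.000, -2.778).

(12.000, -2.778)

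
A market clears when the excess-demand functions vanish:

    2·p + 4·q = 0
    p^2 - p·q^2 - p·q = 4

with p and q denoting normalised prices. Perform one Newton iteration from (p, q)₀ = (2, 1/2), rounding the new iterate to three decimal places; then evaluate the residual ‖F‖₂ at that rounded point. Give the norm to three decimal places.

2.414

At (2, 1/2): F = (6.000, -1.500).
Jacobian J = [[2, 4], [2·p - q^2 - q, -2·p·q - p]].
At the point, J = [[2.000, 4.000], [3.250, -4.000]] (det J = -21.000).
Solving J·Δ = −F gives Δ = (-0.857, -1.071).
Then the next iterate is (p, q)₁ = (1.143, -0.571).
Re-evaluating at (1.143, -0.571): F = (0.002, -2.41356), so ‖F‖₂ = 2.414.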